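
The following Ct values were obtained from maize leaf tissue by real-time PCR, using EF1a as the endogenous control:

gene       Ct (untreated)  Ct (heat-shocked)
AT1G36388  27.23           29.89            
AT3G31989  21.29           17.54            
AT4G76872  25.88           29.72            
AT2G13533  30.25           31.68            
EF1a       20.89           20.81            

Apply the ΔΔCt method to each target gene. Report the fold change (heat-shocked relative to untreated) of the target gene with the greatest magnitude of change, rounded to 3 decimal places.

AT1G36388: ΔΔCt = (29.89−20.81) − (27.23−20.89) = 9.08 − 6.34 = 2.74; fold change = 2^-2.74 = 0.150
AT3G31989: ΔΔCt = (17.54−20.81) − (21.29−20.89) = -3.27 − 0.40 = -3.67; fold change = 2^3.67 = 12.729
AT4G76872: ΔΔCt = (29.72−20.81) − (25.88−20.89) = 8.91 − 4.99 = 3.92; fold change = 2^-3.92 = 0.066
AT2G13533: ΔΔCt = (31.68−20.81) − (30.25−20.89) = 10.87 − 9.36 = 1.51; fold change = 2^-1.51 = 0.351
AT4G76872 has the largest |ΔΔCt| = 3.92.

0.066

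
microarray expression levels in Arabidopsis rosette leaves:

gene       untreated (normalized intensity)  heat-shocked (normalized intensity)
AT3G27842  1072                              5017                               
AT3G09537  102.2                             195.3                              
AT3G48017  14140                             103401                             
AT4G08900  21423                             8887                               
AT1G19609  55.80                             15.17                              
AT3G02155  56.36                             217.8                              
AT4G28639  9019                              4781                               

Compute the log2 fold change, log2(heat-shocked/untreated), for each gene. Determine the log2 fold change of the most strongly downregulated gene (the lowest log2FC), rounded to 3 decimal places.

log2(5017/1072) = 2.227  (AT3G27842)
log2(195.3/102.2) = 0.934  (AT3G09537)
log2(103401/14140) = 2.870  (AT3G48017)
log2(8887/21423) = -1.269  (AT4G08900)
log2(15.17/55.80) = -1.879  (AT1G19609)
log2(217.8/56.36) = 1.950  (AT3G02155)
log2(4781/9019) = -0.916  (AT4G28639)
AT1G19609 is most strongly downregulated.

-1.879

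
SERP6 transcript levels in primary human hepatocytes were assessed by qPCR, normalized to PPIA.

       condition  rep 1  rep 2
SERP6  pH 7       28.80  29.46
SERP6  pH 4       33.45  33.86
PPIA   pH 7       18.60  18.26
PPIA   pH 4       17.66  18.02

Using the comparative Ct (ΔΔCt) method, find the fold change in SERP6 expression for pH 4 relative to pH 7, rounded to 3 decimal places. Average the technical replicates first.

0.029

Mean Ct: SERP6 pH 7 29.130; SERP6 pH 4 33.655; PPIA pH 7 18.430; PPIA pH 4 17.840
ΔCt(pH 7) = 29.130 − 18.430 = 10.700
ΔCt(pH 4) = 33.655 − 17.840 = 15.815
ΔΔCt = 15.815 − 10.700 = 5.115
Fold change = 2^(−5.115) = 0.0289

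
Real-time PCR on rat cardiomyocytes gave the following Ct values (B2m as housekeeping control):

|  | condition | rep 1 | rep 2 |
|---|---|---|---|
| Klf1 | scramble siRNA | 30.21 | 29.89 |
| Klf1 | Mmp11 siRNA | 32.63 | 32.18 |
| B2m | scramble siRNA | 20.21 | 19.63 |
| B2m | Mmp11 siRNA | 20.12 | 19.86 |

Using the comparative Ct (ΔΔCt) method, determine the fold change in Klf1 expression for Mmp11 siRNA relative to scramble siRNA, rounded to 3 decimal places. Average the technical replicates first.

Mean Ct: Klf1 scramble siRNA 30.050; Klf1 Mmp11 siRNA 32.405; B2m scramble siRNA 19.920; B2m Mmp11 siRNA 19.990
ΔCt(scramble siRNA) = 30.050 − 19.920 = 10.130
ΔCt(Mmp11 siRNA) = 32.405 − 19.990 = 12.415
ΔΔCt = 12.415 − 10.130 = 2.285
Fold change = 2^(−2.285) = 0.2052

0.205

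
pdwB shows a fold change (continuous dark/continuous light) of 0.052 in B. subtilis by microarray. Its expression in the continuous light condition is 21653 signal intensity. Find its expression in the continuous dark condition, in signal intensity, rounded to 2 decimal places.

1125.96

continuous dark expression = 21653 × 0.052 = 1125.96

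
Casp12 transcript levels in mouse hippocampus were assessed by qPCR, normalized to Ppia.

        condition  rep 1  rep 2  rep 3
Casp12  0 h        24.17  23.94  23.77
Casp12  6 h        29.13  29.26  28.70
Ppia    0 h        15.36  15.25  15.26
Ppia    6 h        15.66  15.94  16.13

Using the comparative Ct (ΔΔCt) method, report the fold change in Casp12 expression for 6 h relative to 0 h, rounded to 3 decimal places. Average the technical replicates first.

Mean Ct: Casp12 0 h 23.960; Casp12 6 h 29.030; Ppia 0 h 15.290; Ppia 6 h 15.910
ΔCt(0 h) = 23.960 − 15.290 = 8.670
ΔCt(6 h) = 29.030 − 15.910 = 13.120
ΔΔCt = 13.120 − 8.670 = 4.450
Fold change = 2^(−4.450) = 0.0458

0.046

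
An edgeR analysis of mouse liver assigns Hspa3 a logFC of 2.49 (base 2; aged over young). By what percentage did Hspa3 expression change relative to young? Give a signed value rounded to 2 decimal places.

Fold change = 2^(2.49) = 5.6178
Percent change = (FC − 1) × 100% = (5.6178 − 1) × 100 = 461.78%

461.78%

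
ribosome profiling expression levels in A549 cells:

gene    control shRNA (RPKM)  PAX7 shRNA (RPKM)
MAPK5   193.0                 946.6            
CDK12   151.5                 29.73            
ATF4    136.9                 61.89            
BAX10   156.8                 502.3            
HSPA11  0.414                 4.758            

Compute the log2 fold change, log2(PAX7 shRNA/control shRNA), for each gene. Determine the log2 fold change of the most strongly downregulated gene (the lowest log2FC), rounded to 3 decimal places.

log2(946.6/193.0) = 2.294  (MAPK5)
log2(29.73/151.5) = -2.349  (CDK12)
log2(61.89/136.9) = -1.145  (ATF4)
log2(502.3/156.8) = 1.680  (BAX10)
log2(4.758/0.414) = 3.523  (HSPA11)
CDK12 is most strongly downregulated.

-2.349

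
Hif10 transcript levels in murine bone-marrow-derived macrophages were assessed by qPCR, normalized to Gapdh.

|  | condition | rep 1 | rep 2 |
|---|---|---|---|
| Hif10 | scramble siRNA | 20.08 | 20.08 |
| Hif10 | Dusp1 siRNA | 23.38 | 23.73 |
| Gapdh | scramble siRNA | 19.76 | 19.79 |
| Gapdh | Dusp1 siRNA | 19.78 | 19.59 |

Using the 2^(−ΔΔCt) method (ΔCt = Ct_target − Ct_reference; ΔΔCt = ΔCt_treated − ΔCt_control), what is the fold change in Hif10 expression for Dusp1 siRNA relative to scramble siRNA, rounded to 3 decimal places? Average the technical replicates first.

0.084

Mean Ct: Hif10 scramble siRNA 20.080; Hif10 Dusp1 siRNA 23.555; Gapdh scramble siRNA 19.775; Gapdh Dusp1 siRNA 19.685
ΔCt(scramble siRNA) = 20.080 − 19.775 = 0.305
ΔCt(Dusp1 siRNA) = 23.555 − 19.685 = 3.870
ΔΔCt = 3.870 − 0.305 = 3.565
Fold change = 2^(−3.565) = 0.0845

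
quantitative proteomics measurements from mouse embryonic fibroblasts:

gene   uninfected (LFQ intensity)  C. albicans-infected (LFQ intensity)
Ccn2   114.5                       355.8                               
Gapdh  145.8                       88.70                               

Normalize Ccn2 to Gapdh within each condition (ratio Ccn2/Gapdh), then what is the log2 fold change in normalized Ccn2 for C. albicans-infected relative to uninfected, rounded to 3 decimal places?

Ccn2/Gapdh (uninfected) = 114.5 / 145.8 = 0.78532
Ccn2/Gapdh (C. albicans-infected) = 355.8 / 88.70 = 4.0113
Fold change = 4.0113 / 0.78532 = 5.1078
log2(5.1078) = 2.3527

2.353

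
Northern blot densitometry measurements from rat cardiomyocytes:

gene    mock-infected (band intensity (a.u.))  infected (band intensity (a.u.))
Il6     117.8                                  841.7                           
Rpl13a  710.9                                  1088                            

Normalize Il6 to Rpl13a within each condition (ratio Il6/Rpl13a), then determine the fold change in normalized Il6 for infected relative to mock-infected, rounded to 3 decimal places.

Il6/Rpl13a (mock-infected) = 117.8 / 710.9 = 0.16571
Il6/Rpl13a (infected) = 841.7 / 1088 = 0.77362
Fold change = 0.77362 / 0.16571 = 4.6687

4.669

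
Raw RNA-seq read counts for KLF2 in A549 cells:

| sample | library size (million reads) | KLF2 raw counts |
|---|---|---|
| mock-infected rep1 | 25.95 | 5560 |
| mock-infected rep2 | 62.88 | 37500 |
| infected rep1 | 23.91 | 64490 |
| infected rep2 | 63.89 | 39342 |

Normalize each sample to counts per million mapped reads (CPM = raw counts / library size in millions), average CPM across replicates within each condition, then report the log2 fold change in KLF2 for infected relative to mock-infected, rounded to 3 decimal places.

2.031

CPM(mock-infected rep1) = 5560 / 25.95 = 214.2582
CPM(mock-infected rep2) = 37500 / 62.88 = 596.3740
CPM(infected rep1) = 64490 / 23.91 = 2697.1978
CPM(infected rep2) = 39342 / 63.89 = 615.7771
mean CPM(mock-infected) = 405.3161; mean CPM(infected) = 1656.4875
Fold change = 1656.4875 / 405.3161 = 4.08690
log2(4.08690) = 2.0310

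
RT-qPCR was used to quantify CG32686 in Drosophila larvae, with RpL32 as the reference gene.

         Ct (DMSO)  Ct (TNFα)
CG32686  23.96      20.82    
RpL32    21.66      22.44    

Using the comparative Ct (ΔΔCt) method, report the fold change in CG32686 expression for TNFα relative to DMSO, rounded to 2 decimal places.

15.14

ΔCt(DMSO) = 23.960 − 21.660 = 2.300
ΔCt(TNFα) = 20.820 − 22.440 = -1.620
ΔΔCt = -1.620 − 2.300 = -3.920
Fold change = 2^(−(-3.920)) = 2^3.920 = 15.137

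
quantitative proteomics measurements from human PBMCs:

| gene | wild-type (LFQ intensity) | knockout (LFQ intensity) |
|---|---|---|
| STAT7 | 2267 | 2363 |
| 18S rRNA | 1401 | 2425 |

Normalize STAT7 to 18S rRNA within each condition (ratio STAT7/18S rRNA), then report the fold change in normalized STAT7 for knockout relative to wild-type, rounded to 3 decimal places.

0.602

STAT7/18S rRNA (wild-type) = 2267 / 1401 = 1.6181
STAT7/18S rRNA (knockout) = 2363 / 2425 = 0.97443
Fold change = 0.97443 / 1.6181 = 0.6022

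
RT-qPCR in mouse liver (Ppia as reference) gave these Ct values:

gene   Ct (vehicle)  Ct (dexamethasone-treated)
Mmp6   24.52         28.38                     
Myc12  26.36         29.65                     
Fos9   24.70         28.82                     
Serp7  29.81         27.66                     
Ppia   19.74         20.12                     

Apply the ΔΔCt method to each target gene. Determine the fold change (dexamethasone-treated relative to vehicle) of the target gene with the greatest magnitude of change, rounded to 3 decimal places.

0.075

Mmp6: ΔΔCt = (28.38−20.12) − (24.52−19.74) = 8.26 − 4.78 = 3.48; fold change = 2^-3.48 = 0.090
Myc12: ΔΔCt = (29.65−20.12) − (26.36−19.74) = 9.53 − 6.62 = 2.91; fold change = 2^-2.91 = 0.133
Fos9: ΔΔCt = (28.82−20.12) − (24.70−19.74) = 8.70 − 4.96 = 3.74; fold change = 2^-3.74 = 0.075
Serp7: ΔΔCt = (27.66−20.12) − (29.81−19.74) = 7.54 − 10.07 = -2.53; fold change = 2^2.53 = 5.776
Fos9 has the largest |ΔΔCt| = 3.74.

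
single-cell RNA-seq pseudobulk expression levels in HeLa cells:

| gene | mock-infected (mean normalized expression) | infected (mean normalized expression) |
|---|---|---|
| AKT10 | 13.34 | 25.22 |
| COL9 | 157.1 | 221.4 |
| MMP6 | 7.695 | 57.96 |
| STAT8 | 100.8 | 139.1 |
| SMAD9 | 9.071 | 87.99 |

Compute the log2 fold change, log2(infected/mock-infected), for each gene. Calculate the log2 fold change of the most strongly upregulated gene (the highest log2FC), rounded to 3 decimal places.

log2(25.22/13.34) = 0.919  (AKT10)
log2(221.4/157.1) = 0.495  (COL9)
log2(57.96/7.695) = 2.913  (MMP6)
log2(139.1/100.8) = 0.465  (STAT8)
log2(87.99/9.071) = 3.278  (SMAD9)
SMAD9 is most strongly upregulated.

3.278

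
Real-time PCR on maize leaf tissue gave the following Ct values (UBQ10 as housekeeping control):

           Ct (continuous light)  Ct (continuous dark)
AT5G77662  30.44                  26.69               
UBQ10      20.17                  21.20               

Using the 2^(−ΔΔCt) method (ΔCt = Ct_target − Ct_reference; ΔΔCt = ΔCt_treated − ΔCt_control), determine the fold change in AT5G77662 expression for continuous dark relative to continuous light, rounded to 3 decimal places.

27.474

ΔCt(continuous light) = 30.440 − 20.170 = 10.270
ΔCt(continuous dark) = 26.690 − 21.200 = 5.490
ΔΔCt = 5.490 − 10.270 = -4.780
Fold change = 2^(−(-4.780)) = 2^4.780 = 27.4741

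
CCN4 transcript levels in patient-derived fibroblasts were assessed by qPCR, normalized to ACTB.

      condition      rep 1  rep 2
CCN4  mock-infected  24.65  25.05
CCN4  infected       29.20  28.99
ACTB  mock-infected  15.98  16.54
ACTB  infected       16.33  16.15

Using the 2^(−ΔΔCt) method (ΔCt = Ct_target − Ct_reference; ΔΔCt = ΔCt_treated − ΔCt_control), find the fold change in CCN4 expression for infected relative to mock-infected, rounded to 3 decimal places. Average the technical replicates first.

0.052

Mean Ct: CCN4 mock-infected 24.850; CCN4 infected 29.095; ACTB mock-infected 16.260; ACTB infected 16.240
ΔCt(mock-infected) = 24.850 − 16.260 = 8.590
ΔCt(infected) = 29.095 − 16.240 = 12.855
ΔΔCt = 12.855 − 8.590 = 4.265
Fold change = 2^(−4.265) = 0.0520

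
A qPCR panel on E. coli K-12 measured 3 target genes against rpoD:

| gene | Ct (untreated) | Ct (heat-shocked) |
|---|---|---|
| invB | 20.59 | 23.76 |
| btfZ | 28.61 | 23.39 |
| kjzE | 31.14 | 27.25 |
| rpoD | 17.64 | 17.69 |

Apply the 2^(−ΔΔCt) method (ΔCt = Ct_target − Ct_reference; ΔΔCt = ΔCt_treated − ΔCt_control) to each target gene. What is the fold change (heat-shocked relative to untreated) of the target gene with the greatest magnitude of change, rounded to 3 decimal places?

38.586

invB: ΔΔCt = (23.76−17.69) − (20.59−17.64) = 6.07 − 2.95 = 3.12; fold change = 2^-3.12 = 0.115
btfZ: ΔΔCt = (23.39−17.69) − (28.61−17.64) = 5.70 − 10.97 = -5.27; fold change = 2^5.27 = 38.586
kjzE: ΔΔCt = (27.25−17.69) − (31.14−17.64) = 9.56 − 13.50 = -3.94; fold change = 2^3.94 = 15.348
btfZ has the largest |ΔΔCt| = 5.27.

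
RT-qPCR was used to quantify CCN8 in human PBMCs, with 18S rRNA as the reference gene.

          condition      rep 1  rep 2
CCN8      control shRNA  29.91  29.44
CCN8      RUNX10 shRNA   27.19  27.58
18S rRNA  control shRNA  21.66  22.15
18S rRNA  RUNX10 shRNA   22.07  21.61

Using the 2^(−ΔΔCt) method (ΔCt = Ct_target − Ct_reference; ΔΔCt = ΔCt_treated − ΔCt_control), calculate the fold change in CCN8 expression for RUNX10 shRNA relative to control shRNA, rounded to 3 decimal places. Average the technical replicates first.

4.675

Mean Ct: CCN8 control shRNA 29.675; CCN8 RUNX10 shRNA 27.385; 18S rRNA control shRNA 21.905; 18S rRNA RUNX10 shRNA 21.840
ΔCt(control shRNA) = 29.675 − 21.905 = 7.770
ΔCt(RUNX10 shRNA) = 27.385 − 21.840 = 5.545
ΔΔCt = 5.545 − 7.770 = -2.225
Fold change = 2^(−(-2.225)) = 2^2.225 = 4.6751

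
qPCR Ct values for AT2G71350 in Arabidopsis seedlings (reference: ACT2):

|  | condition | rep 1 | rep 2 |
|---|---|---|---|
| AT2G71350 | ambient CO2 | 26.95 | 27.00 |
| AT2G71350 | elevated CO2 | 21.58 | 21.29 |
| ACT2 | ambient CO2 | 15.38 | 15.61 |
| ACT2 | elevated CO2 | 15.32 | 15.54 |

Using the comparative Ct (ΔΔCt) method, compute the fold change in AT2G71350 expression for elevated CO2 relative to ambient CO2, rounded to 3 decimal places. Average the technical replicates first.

44.477

Mean Ct: AT2G71350 ambient CO2 26.975; AT2G71350 elevated CO2 21.435; ACT2 ambient CO2 15.495; ACT2 elevated CO2 15.430
ΔCt(ambient CO2) = 26.975 − 15.495 = 11.480
ΔCt(elevated CO2) = 21.435 − 15.430 = 6.005
ΔΔCt = 6.005 − 11.480 = -5.475
Fold change = 2^(−(-5.475)) = 2^5.475 = 44.4774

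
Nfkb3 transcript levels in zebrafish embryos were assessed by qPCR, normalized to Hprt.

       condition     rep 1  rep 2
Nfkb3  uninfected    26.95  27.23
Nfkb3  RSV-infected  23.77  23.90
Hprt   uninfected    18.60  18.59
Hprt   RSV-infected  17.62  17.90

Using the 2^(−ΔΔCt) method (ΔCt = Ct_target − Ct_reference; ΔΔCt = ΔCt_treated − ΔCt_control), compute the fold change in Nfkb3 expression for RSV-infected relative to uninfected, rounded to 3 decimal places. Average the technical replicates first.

Mean Ct: Nfkb3 uninfected 27.090; Nfkb3 RSV-infected 23.835; Hprt uninfected 18.595; Hprt RSV-infected 17.760
ΔCt(uninfected) = 27.090 − 18.595 = 8.495
ΔCt(RSV-infected) = 23.835 − 17.760 = 6.075
ΔΔCt = 6.075 − 8.495 = -2.420
Fold change = 2^(−(-2.420)) = 2^2.420 = 5.3517

5.352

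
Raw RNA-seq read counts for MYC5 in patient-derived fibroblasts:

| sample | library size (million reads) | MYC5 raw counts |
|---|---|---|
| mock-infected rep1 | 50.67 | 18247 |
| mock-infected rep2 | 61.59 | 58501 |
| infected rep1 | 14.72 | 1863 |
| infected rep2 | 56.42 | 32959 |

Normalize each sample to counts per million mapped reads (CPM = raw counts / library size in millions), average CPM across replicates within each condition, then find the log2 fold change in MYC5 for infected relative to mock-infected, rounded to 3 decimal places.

CPM(mock-infected rep1) = 18247 / 50.67 = 360.1145
CPM(mock-infected rep2) = 58501 / 61.59 = 949.8458
CPM(infected rep1) = 1863 / 14.72 = 126.5625
CPM(infected rep2) = 32959 / 56.42 = 584.1723
mean CPM(mock-infected) = 654.9801; mean CPM(infected) = 355.3674
Fold change = 355.3674 / 654.9801 = 0.54256
log2(0.54256) = -0.8821

-0.882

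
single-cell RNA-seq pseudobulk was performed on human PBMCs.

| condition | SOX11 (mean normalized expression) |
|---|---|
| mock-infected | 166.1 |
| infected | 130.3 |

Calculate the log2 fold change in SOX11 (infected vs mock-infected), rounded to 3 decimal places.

Fold change = 130.3 / 166.1 = 0.7845
log2(0.7845) = -0.3502

-0.350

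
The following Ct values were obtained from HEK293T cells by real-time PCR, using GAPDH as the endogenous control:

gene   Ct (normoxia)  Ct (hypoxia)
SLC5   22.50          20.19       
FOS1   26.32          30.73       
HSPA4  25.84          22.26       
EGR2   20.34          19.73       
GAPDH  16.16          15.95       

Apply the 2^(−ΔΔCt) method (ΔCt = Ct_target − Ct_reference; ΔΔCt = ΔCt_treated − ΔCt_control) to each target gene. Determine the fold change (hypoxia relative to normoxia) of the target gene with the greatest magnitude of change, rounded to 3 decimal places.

0.041

SLC5: ΔΔCt = (20.19−15.95) − (22.50−16.16) = 4.24 − 6.34 = -2.10; fold change = 2^2.10 = 4.287
FOS1: ΔΔCt = (30.73−15.95) − (26.32−16.16) = 14.78 − 10.16 = 4.62; fold change = 2^-4.62 = 0.041
HSPA4: ΔΔCt = (22.26−15.95) − (25.84−16.16) = 6.31 − 9.68 = -3.37; fold change = 2^3.37 = 10.339
EGR2: ΔΔCt = (19.73−15.95) − (20.34−16.16) = 3.78 − 4.18 = -0.40; fold change = 2^0.40 = 1.320
FOS1 has the largest |ΔΔCt| = 4.62.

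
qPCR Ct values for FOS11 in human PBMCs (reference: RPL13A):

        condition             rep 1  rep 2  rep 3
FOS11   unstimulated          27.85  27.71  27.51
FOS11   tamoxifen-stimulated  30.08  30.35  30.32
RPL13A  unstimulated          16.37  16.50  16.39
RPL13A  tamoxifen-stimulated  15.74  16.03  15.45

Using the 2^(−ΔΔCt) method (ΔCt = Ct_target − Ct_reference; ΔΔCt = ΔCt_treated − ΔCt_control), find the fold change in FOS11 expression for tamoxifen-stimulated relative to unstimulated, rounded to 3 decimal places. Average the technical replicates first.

Mean Ct: FOS11 unstimulated 27.690; FOS11 tamoxifen-stimulated 30.250; RPL13A unstimulated 16.420; RPL13A tamoxifen-stimulated 15.740
ΔCt(unstimulated) = 27.690 − 16.420 = 11.270
ΔCt(tamoxifen-stimulated) = 30.250 − 15.740 = 14.510
ΔΔCt = 14.510 − 11.270 = 3.240
Fold change = 2^(−3.240) = 0.1058

0.106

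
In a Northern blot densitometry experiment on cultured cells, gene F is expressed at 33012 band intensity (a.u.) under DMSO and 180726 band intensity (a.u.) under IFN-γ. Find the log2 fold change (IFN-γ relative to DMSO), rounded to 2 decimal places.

2.45

Fold change = 180726 / 33012 = 5.4746
log2(5.4746) = 2.453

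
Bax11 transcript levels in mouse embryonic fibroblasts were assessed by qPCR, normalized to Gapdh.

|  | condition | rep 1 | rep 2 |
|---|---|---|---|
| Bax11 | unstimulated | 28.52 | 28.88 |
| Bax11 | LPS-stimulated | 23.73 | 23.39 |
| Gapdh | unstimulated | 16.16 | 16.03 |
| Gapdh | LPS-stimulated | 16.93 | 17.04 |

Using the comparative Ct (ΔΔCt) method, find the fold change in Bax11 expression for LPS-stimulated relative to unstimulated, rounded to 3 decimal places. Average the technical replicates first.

Mean Ct: Bax11 unstimulated 28.700; Bax11 LPS-stimulated 23.560; Gapdh unstimulated 16.095; Gapdh LPS-stimulated 16.985
ΔCt(unstimulated) = 28.700 − 16.095 = 12.605
ΔCt(LPS-stimulated) = 23.560 − 16.985 = 6.575
ΔΔCt = 6.575 − 12.605 = -6.030
Fold change = 2^(−(-6.030)) = 2^6.030 = 65.3448

65.345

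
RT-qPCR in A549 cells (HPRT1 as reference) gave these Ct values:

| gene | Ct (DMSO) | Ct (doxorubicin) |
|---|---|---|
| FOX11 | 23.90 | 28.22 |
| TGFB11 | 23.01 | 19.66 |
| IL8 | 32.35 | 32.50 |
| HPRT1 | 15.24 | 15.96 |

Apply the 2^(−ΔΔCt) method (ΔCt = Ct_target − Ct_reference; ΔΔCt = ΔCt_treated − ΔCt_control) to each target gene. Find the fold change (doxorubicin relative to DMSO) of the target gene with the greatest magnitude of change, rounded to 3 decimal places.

FOX11: ΔΔCt = (28.22−15.96) − (23.90−15.24) = 12.26 − 8.66 = 3.60; fold change = 2^-3.60 = 0.082
TGFB11: ΔΔCt = (19.66−15.96) − (23.01−15.24) = 3.70 − 7.77 = -4.07; fold change = 2^4.07 = 16.795
IL8: ΔΔCt = (32.50−15.96) − (32.35−15.24) = 16.54 − 17.11 = -0.57; fold change = 2^0.57 = 1.485
TGFB11 has the largest |ΔΔCt| = 4.07.

16.795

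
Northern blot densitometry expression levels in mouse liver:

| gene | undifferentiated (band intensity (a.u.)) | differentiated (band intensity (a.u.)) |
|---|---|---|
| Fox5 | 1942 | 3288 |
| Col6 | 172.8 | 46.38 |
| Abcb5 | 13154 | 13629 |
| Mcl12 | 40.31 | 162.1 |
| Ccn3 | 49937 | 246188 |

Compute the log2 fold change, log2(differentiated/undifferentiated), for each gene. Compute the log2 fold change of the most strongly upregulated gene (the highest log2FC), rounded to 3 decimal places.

log2(3288/1942) = 0.760  (Fox5)
log2(46.38/172.8) = -1.898  (Col6)
log2(13629/13154) = 0.051  (Abcb5)
log2(162.1/40.31) = 2.008  (Mcl12)
log2(246188/49937) = 2.302  (Ccn3)
Ccn3 is most strongly upregulated.

2.302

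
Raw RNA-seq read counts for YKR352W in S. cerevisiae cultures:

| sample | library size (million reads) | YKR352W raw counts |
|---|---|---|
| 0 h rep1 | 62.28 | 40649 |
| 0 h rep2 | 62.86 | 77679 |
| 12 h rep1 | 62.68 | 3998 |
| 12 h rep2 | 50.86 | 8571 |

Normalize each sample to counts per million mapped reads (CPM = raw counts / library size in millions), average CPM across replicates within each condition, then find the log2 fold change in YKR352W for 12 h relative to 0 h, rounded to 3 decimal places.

-3.023

CPM(0 h rep1) = 40649 / 62.28 = 652.6814
CPM(0 h rep2) = 77679 / 62.86 = 1235.7461
CPM(12 h rep1) = 3998 / 62.68 = 63.7843
CPM(12 h rep2) = 8571 / 50.86 = 168.5214
mean CPM(0 h) = 944.2138; mean CPM(12 h) = 116.1529
Fold change = 116.1529 / 944.2138 = 0.12302
log2(0.12302) = -3.0231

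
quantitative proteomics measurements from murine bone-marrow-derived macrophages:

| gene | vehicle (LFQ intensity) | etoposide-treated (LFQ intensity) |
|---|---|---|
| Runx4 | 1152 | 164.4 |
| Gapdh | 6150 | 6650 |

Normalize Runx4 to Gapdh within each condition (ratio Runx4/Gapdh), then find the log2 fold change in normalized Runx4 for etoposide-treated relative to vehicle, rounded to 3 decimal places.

Runx4/Gapdh (vehicle) = 1152 / 6150 = 0.18732
Runx4/Gapdh (etoposide-treated) = 164.4 / 6650 = 0.024722
Fold change = 0.024722 / 0.18732 = 0.1320
log2(0.1320) = -2.9216

-2.922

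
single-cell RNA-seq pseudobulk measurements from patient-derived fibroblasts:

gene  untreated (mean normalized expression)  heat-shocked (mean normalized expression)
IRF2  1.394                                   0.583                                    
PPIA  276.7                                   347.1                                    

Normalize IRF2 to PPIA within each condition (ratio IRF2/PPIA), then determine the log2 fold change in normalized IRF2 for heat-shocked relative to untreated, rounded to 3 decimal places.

-1.585

IRF2/PPIA (untreated) = 1.394 / 276.7 = 0.0050379
IRF2/PPIA (heat-shocked) = 0.583 / 347.1 = 0.0016796
Fold change = 0.0016796 / 0.0050379 = 0.3334
log2(0.3334) = -1.5847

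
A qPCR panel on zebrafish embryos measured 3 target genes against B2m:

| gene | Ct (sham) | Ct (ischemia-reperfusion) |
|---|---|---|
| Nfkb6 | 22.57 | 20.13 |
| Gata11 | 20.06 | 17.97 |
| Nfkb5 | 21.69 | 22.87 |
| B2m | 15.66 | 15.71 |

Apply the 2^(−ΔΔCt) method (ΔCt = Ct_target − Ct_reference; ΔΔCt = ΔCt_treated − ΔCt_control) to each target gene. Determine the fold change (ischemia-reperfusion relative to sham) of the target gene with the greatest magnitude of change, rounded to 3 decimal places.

5.618

Nfkb6: ΔΔCt = (20.13−15.71) − (22.57−15.66) = 4.42 − 6.91 = -2.49; fold change = 2^2.49 = 5.618
Gata11: ΔΔCt = (17.97−15.71) − (20.06−15.66) = 2.26 − 4.40 = -2.14; fold change = 2^2.14 = 4.408
Nfkb5: ΔΔCt = (22.87−15.71) − (21.69−15.66) = 7.16 − 6.03 = 1.13; fold change = 2^-1.13 = 0.457
Nfkb6 has the largest |ΔΔCt| = 2.49.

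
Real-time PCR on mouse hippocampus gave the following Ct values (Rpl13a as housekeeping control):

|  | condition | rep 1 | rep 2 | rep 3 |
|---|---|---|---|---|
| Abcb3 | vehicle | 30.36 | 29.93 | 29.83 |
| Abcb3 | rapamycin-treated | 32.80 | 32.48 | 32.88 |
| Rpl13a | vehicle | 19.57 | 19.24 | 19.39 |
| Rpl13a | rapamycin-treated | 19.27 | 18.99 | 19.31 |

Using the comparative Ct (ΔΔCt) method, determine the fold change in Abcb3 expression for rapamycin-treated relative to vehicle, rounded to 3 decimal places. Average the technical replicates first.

Mean Ct: Abcb3 vehicle 30.040; Abcb3 rapamycin-treated 32.720; Rpl13a vehicle 19.400; Rpl13a rapamycin-treated 19.190
ΔCt(vehicle) = 30.040 − 19.400 = 10.640
ΔCt(rapamycin-treated) = 32.720 − 19.190 = 13.530
ΔΔCt = 13.530 − 10.640 = 2.890
Fold change = 2^(−2.890) = 0.1349

0.135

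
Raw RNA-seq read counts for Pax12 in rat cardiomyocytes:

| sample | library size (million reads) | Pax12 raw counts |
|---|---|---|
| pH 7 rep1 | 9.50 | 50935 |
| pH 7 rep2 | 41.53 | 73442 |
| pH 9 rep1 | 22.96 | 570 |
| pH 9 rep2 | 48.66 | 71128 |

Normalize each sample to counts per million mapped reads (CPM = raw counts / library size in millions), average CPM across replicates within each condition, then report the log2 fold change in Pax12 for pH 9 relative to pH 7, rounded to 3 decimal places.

-2.262

CPM(pH 7 rep1) = 50935 / 9.50 = 5361.5789
CPM(pH 7 rep2) = 73442 / 41.53 = 1768.4084
CPM(pH 9 rep1) = 570 / 22.96 = 24.8258
CPM(pH 9 rep2) = 71128 / 48.66 = 1461.7345
mean CPM(pH 7) = 3564.9937; mean CPM(pH 9) = 743.2801
Fold change = 743.2801 / 3564.9937 = 0.20849
log2(0.20849) = -2.2619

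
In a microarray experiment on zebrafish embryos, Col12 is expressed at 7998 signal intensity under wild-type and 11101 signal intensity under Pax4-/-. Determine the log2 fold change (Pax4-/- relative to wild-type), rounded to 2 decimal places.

Fold change = 11101 / 7998 = 1.3880
log2(1.3880) = 0.473

0.47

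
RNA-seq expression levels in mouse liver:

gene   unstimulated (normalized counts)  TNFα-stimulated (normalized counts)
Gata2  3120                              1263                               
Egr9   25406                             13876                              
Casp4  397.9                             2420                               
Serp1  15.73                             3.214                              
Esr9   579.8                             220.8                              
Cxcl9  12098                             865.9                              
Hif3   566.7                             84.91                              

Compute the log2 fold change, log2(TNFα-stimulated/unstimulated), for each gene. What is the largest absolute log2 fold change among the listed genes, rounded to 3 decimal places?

3.804

log2(1263/3120) = -1.305  (Gata2)
log2(13876/25406) = -0.873  (Egr9)
log2(2420/397.9) = 2.605  (Casp4)
log2(3.214/15.73) = -2.291  (Serp1)
log2(220.8/579.8) = -1.393  (Esr9)
log2(865.9/12098) = -3.804  (Cxcl9)
log2(84.91/566.7) = -2.739  (Hif3)
The largest magnitude belongs to Cxcl9.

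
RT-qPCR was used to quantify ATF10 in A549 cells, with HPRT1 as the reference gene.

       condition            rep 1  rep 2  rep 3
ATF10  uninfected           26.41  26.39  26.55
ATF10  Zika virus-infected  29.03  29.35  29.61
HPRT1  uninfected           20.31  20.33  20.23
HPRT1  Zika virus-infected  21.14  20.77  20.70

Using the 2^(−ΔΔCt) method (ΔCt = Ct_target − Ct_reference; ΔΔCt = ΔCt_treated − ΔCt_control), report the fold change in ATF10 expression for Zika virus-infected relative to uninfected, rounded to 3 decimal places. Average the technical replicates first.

0.203

Mean Ct: ATF10 uninfected 26.450; ATF10 Zika virus-infected 29.330; HPRT1 uninfected 20.290; HPRT1 Zika virus-infected 20.870
ΔCt(uninfected) = 26.450 − 20.290 = 6.160
ΔCt(Zika virus-infected) = 29.330 − 20.870 = 8.460
ΔΔCt = 8.460 − 6.160 = 2.300
Fold change = 2^(−2.300) = 0.2031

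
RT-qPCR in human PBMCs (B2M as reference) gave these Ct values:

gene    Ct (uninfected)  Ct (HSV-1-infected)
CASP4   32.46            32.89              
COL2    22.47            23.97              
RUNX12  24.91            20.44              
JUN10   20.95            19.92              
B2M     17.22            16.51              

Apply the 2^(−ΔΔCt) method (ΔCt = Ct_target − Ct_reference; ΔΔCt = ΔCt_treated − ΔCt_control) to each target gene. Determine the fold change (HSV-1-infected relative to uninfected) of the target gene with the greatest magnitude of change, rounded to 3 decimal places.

CASP4: ΔΔCt = (32.89−16.51) − (32.46−17.22) = 16.38 − 15.24 = 1.14; fold change = 2^-1.14 = 0.454
COL2: ΔΔCt = (23.97−16.51) − (22.47−17.22) = 7.46 − 5.25 = 2.21; fold change = 2^-2.21 = 0.216
RUNX12: ΔΔCt = (20.44−16.51) − (24.91−17.22) = 3.93 − 7.69 = -3.76; fold change = 2^3.76 = 13.548
JUN10: ΔΔCt = (19.92−16.51) − (20.95−17.22) = 3.41 − 3.73 = -0.32; fold change = 2^0.32 = 1.248
RUNX12 has the largest |ΔΔCt| = 3.76.

13.548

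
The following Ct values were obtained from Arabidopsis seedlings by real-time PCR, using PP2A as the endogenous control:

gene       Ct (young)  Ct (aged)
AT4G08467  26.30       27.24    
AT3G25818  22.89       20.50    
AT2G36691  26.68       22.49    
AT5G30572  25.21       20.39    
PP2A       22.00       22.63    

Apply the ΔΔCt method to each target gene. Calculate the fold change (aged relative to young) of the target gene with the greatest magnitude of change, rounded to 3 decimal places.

43.713

AT4G08467: ΔΔCt = (27.24−22.63) − (26.30−22.00) = 4.61 − 4.30 = 0.31; fold change = 2^-0.31 = 0.807
AT3G25818: ΔΔCt = (20.50−22.63) − (22.89−22.00) = -2.13 − 0.89 = -3.02; fold change = 2^3.02 = 8.112
AT2G36691: ΔΔCt = (22.49−22.63) − (26.68−22.00) = -0.14 − 4.68 = -4.82; fold change = 2^4.82 = 28.246
AT5G30572: ΔΔCt = (20.39−22.63) − (25.21−22.00) = -2.24 − 3.21 = -5.45; fold change = 2^5.45 = 43.713
AT5G30572 has the largest |ΔΔCt| = 5.45.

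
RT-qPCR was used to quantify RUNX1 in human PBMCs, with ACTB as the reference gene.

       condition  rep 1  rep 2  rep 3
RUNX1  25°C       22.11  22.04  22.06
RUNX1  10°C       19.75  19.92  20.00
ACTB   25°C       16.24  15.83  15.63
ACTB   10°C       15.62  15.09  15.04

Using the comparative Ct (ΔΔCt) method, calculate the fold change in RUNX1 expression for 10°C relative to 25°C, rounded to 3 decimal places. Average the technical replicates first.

2.888

Mean Ct: RUNX1 25°C 22.070; RUNX1 10°C 19.890; ACTB 25°C 15.900; ACTB 10°C 15.250
ΔCt(25°C) = 22.070 − 15.900 = 6.170
ΔCt(10°C) = 19.890 − 15.250 = 4.640
ΔΔCt = 4.640 − 6.170 = -1.530
Fold change = 2^(−(-1.530)) = 2^1.530 = 2.8879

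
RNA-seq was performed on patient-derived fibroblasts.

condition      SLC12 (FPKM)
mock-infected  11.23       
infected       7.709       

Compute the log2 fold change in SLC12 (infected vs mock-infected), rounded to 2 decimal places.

-0.54

Fold change = 7.709 / 11.23 = 0.6865
log2(0.6865) = -0.543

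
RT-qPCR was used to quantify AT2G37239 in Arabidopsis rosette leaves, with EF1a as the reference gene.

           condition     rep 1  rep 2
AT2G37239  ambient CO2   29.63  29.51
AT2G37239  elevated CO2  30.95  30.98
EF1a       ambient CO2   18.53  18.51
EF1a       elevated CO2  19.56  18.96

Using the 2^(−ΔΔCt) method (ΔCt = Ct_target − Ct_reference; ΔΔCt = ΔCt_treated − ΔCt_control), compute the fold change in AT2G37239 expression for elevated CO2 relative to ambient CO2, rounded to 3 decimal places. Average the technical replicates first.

0.635

Mean Ct: AT2G37239 ambient CO2 29.570; AT2G37239 elevated CO2 30.965; EF1a ambient CO2 18.520; EF1a elevated CO2 19.260
ΔCt(ambient CO2) = 29.570 − 18.520 = 11.050
ΔCt(elevated CO2) = 30.965 − 19.260 = 11.705
ΔΔCt = 11.705 − 11.050 = 0.655
Fold change = 2^(−0.655) = 0.6351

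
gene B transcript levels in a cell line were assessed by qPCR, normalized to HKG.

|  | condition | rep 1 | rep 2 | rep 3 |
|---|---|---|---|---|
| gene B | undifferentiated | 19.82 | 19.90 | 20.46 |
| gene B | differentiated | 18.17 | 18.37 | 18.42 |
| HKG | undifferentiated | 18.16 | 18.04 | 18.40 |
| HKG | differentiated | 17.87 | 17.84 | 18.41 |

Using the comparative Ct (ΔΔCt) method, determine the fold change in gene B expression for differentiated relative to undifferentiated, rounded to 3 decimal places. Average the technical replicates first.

2.990

Mean Ct: gene B undifferentiated 20.060; gene B differentiated 18.320; HKG undifferentiated 18.200; HKG differentiated 18.040
ΔCt(undifferentiated) = 20.060 − 18.200 = 1.860
ΔCt(differentiated) = 18.320 − 18.040 = 0.280
ΔΔCt = 0.280 − 1.860 = -1.580
Fold change = 2^(−(-1.580)) = 2^1.580 = 2.9897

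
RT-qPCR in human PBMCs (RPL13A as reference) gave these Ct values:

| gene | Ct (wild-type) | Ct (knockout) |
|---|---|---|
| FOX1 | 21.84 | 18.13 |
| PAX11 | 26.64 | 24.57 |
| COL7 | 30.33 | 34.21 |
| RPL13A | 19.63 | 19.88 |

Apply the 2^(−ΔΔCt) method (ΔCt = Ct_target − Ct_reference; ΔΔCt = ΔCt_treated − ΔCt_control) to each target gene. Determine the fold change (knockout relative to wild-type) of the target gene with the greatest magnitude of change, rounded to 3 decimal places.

FOX1: ΔΔCt = (18.13−19.88) − (21.84−19.63) = -1.75 − 2.21 = -3.96; fold change = 2^3.96 = 15.562
PAX11: ΔΔCt = (24.57−19.88) − (26.64−19.63) = 4.69 − 7.01 = -2.32; fold change = 2^2.32 = 4.993
COL7: ΔΔCt = (34.21−19.88) − (30.33−19.63) = 14.33 − 10.70 = 3.63; fold change = 2^-3.63 = 0.081
FOX1 has the largest |ΔΔCt| = 3.96.

15.562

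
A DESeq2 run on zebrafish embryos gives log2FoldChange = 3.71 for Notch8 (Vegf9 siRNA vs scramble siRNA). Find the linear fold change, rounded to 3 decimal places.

Fold change = 2^(3.71) = 13.0864

13.086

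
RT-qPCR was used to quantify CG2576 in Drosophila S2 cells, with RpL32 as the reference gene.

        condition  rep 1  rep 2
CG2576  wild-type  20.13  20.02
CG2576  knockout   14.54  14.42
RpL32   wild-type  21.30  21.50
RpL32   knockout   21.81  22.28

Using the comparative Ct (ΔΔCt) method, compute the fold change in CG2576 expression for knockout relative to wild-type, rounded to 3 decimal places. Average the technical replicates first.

Mean Ct: CG2576 wild-type 20.075; CG2576 knockout 14.480; RpL32 wild-type 21.400; RpL32 knockout 22.045
ΔCt(wild-type) = 20.075 − 21.400 = -1.325
ΔCt(knockout) = 14.480 − 22.045 = -7.565
ΔΔCt = -7.565 − (-1.325) = -6.240
Fold change = 2^(−(-6.240)) = 2^6.240 = 75.5835

75.584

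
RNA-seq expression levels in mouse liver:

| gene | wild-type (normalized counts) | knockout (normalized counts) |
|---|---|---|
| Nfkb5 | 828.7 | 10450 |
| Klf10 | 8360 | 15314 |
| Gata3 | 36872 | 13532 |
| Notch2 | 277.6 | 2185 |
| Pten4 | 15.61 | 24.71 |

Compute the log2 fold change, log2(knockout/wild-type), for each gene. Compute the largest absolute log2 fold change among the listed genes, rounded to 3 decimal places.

log2(10450/828.7) = 3.657  (Nfkb5)
log2(15314/8360) = 0.873  (Klf10)
log2(13532/36872) = -1.446  (Gata3)
log2(2185/277.6) = 2.977  (Notch2)
log2(24.71/15.61) = 0.663  (Pten4)
The largest magnitude belongs to Nfkb5.

3.657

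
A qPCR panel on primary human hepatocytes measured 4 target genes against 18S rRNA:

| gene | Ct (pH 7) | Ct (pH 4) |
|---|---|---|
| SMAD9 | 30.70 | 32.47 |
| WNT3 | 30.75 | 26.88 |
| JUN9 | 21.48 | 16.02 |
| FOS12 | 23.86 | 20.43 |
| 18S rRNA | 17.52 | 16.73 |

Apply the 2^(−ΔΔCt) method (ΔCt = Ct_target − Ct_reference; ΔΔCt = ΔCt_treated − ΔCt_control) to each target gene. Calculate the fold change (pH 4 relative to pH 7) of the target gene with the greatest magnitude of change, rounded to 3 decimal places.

SMAD9: ΔΔCt = (32.47−16.73) − (30.70−17.52) = 15.74 − 13.18 = 2.56; fold change = 2^-2.56 = 0.170
WNT3: ΔΔCt = (26.88−16.73) − (30.75−17.52) = 10.15 − 13.23 = -3.08; fold change = 2^3.08 = 8.456
JUN9: ΔΔCt = (16.02−16.73) − (21.48−17.52) = -0.71 − 3.96 = -4.67; fold change = 2^4.67 = 25.457
FOS12: ΔΔCt = (20.43−16.73) − (23.86−17.52) = 3.70 − 6.34 = -2.64; fold change = 2^2.64 = 6.233
JUN9 has the largest |ΔΔCt| = 4.67.

25.457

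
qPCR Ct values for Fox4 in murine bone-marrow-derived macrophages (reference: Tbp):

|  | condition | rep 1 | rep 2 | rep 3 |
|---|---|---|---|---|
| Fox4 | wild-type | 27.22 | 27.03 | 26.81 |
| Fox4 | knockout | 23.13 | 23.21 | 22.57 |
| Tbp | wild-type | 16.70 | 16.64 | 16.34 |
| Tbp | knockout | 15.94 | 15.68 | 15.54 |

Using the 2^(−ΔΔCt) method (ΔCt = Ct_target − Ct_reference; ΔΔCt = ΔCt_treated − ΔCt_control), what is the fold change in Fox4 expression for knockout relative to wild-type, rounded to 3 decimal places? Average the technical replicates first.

9.254

Mean Ct: Fox4 wild-type 27.020; Fox4 knockout 22.970; Tbp wild-type 16.560; Tbp knockout 15.720
ΔCt(wild-type) = 27.020 − 16.560 = 10.460
ΔCt(knockout) = 22.970 − 15.720 = 7.250
ΔΔCt = 7.250 − 10.460 = -3.210
Fold change = 2^(−(-3.210)) = 2^3.210 = 9.2535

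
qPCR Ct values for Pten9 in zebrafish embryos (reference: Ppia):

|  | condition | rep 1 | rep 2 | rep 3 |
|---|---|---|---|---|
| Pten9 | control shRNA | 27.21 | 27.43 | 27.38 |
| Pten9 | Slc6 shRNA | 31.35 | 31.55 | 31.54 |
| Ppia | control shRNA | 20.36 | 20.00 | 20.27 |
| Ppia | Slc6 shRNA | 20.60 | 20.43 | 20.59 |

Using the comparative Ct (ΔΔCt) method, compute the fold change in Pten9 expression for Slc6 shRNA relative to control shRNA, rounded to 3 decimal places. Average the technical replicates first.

0.071

Mean Ct: Pten9 control shRNA 27.340; Pten9 Slc6 shRNA 31.480; Ppia control shRNA 20.210; Ppia Slc6 shRNA 20.540
ΔCt(control shRNA) = 27.340 − 20.210 = 7.130
ΔCt(Slc6 shRNA) = 31.480 − 20.540 = 10.940
ΔΔCt = 10.940 − 7.130 = 3.810
Fold change = 2^(−3.810) = 0.0713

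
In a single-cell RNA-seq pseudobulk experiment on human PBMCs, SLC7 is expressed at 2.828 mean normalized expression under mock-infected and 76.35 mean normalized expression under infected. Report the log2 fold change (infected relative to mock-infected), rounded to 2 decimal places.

Fold change = 76.35 / 2.828 = 26.9979
log2(26.9979) = 4.755

4.75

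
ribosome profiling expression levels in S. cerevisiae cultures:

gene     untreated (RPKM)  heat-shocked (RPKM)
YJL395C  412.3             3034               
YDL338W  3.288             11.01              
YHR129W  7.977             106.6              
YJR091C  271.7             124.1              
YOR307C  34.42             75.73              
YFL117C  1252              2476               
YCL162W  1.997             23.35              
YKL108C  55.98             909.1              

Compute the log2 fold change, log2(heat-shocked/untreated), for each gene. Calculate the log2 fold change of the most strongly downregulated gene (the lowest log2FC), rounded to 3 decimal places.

log2(3034/412.3) = 2.879  (YJL395C)
log2(11.01/3.288) = 1.744  (YDL338W)
log2(106.6/7.977) = 3.740  (YHR129W)
log2(124.1/271.7) = -1.131  (YJR091C)
log2(75.73/34.42) = 1.138  (YOR307C)
log2(2476/1252) = 0.984  (YFL117C)
log2(23.35/1.997) = 3.548  (YCL162W)
log2(909.1/55.98) = 4.021  (YKL108C)
YJR091C is most strongly downregulated.

-1.131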